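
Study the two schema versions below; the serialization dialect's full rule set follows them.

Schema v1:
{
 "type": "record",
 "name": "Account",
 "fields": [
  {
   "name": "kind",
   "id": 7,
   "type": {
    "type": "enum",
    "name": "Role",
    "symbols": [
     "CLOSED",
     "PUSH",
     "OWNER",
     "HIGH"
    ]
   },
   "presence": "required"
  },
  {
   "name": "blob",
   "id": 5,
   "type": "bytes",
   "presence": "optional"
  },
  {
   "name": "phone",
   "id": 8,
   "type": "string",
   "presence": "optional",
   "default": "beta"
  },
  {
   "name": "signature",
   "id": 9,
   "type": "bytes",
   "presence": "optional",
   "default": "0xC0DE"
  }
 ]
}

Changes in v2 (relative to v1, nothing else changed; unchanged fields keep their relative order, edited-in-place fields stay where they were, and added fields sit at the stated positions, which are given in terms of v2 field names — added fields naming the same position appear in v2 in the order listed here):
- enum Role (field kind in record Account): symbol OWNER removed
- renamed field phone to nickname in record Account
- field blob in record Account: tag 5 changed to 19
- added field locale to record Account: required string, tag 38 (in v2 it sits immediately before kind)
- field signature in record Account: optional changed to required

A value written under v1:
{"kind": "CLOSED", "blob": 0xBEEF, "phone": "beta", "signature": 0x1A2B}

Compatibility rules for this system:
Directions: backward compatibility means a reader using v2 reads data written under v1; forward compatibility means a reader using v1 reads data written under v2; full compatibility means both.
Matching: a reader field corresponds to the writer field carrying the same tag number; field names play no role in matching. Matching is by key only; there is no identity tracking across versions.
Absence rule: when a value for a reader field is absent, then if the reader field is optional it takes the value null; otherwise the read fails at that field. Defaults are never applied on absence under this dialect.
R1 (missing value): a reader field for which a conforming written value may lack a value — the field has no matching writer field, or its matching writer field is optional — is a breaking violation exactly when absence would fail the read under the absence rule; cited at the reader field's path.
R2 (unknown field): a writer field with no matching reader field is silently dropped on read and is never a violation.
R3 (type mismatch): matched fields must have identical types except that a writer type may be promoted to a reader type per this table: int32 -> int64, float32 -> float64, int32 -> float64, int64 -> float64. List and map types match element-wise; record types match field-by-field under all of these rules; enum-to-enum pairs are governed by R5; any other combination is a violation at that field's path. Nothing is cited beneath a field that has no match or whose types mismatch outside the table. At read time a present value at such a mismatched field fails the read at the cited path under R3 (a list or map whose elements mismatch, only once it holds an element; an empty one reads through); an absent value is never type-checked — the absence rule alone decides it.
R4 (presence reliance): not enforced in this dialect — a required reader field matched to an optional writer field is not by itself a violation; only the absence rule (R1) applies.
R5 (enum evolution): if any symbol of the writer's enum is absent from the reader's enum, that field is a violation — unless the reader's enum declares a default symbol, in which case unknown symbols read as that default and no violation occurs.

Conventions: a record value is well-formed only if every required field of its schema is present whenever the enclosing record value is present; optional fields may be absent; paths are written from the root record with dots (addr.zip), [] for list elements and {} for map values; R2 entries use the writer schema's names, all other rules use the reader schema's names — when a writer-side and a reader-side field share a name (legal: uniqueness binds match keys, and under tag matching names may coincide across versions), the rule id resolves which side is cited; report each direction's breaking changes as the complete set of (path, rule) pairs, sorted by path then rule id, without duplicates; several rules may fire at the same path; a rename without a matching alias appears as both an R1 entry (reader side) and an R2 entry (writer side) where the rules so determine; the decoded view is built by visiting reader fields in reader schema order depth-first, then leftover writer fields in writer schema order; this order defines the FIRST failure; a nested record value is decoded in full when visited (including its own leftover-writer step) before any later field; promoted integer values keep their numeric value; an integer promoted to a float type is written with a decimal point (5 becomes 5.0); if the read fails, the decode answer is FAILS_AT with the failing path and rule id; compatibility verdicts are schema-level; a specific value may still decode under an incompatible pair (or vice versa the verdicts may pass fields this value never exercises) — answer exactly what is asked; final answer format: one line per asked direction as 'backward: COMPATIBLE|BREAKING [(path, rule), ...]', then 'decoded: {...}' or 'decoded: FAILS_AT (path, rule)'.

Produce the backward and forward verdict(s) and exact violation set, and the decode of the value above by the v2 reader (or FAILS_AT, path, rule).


arrows below run writer -> reader for Account
backward on Account — v2 reading data written by v1:
  locale has no writer counterpart
  kind: paired with writer kind (Role -> Role; writer required)
  blob has no writer counterpart
  nickname: paired with writer phone (string -> string; writer optional)
  signature: paired with writer signature (bytes -> bytes; writer optional)
  writer field blob has no reader counterpart
  breaking: (kind, R5)
  breaking: (locale, R1)
  breaking: (signature, R1)
  backward on Account therefore BREAKING (3)
forward on Account — v1 reading data written by v2:
  kind: paired with writer kind (Role -> Role; writer required)
  blob has no writer counterpart
  phone: paired with writer nickname (string -> string; writer optional)
  signature: paired with writer signature (bytes -> bytes; writer required)
  writer field locale has no reader counterpart
  writer field blob has no reader counterpart
  => forward: COMPATIBLE
decoding the Account value with the v2 reader:
  read fails at locale under R1 (no fill)
  => FAILS_AT (locale, R1)

backward: BREAKING [(kind, R5), (locale, R1), (signature, R1)]; forward: COMPATIBLE []; decoded: FAILS_AT (locale, R1)


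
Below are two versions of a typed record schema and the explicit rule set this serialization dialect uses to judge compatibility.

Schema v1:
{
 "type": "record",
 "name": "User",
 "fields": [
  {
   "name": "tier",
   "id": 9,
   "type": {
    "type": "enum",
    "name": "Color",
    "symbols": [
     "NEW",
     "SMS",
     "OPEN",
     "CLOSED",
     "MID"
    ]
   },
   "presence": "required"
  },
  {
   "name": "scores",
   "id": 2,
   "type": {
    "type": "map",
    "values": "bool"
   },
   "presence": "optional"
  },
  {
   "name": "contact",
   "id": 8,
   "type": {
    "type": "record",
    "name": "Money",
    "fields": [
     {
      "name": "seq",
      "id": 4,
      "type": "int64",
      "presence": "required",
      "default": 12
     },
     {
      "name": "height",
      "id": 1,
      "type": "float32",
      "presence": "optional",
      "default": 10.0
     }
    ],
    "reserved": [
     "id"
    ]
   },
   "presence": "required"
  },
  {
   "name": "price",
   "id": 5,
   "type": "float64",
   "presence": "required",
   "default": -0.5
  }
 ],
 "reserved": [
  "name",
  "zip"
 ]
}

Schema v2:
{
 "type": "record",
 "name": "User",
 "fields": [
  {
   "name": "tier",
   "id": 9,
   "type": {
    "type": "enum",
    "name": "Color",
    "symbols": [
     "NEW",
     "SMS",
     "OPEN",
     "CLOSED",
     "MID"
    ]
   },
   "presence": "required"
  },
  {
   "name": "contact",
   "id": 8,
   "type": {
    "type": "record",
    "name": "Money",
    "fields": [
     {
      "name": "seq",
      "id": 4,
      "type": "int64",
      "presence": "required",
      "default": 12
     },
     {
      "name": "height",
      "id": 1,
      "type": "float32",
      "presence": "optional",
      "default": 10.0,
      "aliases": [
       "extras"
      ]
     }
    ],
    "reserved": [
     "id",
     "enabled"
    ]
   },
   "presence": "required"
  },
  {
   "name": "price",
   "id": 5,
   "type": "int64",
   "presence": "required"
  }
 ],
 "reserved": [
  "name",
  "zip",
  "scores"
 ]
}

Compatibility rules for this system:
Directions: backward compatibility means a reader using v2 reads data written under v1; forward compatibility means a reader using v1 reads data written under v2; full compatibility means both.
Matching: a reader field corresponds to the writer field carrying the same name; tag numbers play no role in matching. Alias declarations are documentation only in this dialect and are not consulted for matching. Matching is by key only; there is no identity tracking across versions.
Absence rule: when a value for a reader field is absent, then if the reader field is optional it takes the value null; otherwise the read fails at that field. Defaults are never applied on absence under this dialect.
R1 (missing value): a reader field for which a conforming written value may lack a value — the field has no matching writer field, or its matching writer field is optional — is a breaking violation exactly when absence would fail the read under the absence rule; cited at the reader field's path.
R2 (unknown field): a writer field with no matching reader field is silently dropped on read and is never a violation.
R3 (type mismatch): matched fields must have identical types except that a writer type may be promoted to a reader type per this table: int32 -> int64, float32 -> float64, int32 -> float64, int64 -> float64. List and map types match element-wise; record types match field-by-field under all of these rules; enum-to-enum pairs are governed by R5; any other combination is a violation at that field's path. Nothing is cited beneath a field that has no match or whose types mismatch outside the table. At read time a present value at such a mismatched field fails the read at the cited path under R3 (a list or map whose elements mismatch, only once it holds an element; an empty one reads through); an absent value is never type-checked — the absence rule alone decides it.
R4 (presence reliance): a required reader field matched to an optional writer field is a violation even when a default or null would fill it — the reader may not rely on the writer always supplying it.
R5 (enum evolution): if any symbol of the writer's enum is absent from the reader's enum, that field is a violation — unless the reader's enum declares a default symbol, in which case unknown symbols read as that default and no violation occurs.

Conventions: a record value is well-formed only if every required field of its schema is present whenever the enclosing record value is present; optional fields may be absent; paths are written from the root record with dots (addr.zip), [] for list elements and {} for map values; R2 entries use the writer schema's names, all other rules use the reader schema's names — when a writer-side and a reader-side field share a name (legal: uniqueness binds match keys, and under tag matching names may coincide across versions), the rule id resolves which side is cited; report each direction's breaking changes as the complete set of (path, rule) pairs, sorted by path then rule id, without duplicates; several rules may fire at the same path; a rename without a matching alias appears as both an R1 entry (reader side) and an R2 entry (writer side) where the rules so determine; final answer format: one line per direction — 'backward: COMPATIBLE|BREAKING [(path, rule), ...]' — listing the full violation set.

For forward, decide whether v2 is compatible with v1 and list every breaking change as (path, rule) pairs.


the writer's type comes first in each User pair
forward for User (reader v1, writer v2):
  Color -> Color, writer required: tier aligns to tier
  no writer field matches reader scores
  Money -> Money, writer required: contact aligns to contact
  int64 -> float64, writer required: price aligns to price
  int64 -> int64, writer required: contact.seq aligns to contact.seq
  float32 -> float32, writer optional: contact.height aligns to contact.height
  => no violations; forward on User: COMPATIBLE
diffs on User not affecting the asked answer:
  field price in record User: type float64 changed to int64 (its default is dropped) -> matters only for User's backward compatibility — outside the asked direction
  removed field scores from record User (its key "scores" joins the reserved list) -> triggers nothing under User's printed rules — same verdict

forward: COMPATIBLE []


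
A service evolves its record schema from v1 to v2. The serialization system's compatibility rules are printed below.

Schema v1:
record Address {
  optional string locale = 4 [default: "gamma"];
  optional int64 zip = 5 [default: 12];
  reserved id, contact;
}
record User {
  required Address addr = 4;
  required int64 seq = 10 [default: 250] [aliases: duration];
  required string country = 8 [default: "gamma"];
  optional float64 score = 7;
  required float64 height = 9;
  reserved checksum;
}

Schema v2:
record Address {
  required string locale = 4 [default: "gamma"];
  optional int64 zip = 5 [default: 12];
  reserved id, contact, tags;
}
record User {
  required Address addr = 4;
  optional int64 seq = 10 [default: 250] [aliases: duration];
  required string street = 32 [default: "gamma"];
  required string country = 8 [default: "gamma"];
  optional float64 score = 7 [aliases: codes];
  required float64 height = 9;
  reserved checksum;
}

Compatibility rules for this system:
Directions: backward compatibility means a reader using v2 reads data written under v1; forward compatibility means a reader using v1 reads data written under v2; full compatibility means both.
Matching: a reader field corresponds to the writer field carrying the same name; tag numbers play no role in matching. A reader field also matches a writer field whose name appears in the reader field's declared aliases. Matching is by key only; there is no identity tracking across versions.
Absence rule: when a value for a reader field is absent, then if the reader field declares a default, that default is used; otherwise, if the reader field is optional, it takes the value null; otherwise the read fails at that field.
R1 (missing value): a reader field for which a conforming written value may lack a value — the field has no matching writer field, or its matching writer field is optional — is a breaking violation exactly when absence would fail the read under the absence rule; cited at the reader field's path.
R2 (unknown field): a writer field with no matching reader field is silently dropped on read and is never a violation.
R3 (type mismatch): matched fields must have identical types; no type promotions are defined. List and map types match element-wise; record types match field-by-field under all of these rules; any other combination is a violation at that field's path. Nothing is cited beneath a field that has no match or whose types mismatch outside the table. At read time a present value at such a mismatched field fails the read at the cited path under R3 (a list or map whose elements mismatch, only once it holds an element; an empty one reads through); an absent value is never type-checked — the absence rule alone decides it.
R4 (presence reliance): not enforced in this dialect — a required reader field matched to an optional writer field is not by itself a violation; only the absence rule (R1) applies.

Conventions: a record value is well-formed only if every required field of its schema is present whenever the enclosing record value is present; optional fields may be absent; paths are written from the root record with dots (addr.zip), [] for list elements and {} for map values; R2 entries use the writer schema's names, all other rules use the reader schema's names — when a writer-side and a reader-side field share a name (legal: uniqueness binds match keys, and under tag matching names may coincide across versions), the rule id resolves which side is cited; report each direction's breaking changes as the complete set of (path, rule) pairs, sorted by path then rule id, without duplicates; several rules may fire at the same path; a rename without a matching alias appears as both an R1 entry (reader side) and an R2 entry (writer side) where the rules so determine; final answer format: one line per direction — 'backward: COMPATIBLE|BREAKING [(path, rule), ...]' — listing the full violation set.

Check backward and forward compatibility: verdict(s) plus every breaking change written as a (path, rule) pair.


each type pair in User: writer, then reader
checking backward for User: reader v2 against writer v1:
  addr <- addr (Address -> Address, writer required)
  seq <- seq (int64 -> int64, writer required)
  no writer field matches reader street
  country <- country (string -> string, writer required)
  score <- score (float64 -> float64, writer optional)
  height <- height (float64 -> float64, writer required)
  addr.locale <- addr.locale (string -> string, writer optional)
  addr.zip <- addr.zip (int64 -> int64, writer optional)
  => no violations; backward on User: COMPATIBLE
checking forward for User: reader v1 against writer v2:
  addr <- addr (Address -> Address, writer required)
  seq <- seq (int64 -> int64, writer optional)
  country <- country (string -> string, writer required)
  score <- score (float64 -> float64, writer optional)
  height <- height (float64 -> float64, writer required)
  writer street: unknown to reader
  addr.locale <- addr.locale (string -> string, writer required)
  addr.zip <- addr.zip (int64 -> int64, writer optional)
  => no violations; forward on User: COMPATIBLE

backward: COMPATIBLE []; forward: COMPATIBLE []


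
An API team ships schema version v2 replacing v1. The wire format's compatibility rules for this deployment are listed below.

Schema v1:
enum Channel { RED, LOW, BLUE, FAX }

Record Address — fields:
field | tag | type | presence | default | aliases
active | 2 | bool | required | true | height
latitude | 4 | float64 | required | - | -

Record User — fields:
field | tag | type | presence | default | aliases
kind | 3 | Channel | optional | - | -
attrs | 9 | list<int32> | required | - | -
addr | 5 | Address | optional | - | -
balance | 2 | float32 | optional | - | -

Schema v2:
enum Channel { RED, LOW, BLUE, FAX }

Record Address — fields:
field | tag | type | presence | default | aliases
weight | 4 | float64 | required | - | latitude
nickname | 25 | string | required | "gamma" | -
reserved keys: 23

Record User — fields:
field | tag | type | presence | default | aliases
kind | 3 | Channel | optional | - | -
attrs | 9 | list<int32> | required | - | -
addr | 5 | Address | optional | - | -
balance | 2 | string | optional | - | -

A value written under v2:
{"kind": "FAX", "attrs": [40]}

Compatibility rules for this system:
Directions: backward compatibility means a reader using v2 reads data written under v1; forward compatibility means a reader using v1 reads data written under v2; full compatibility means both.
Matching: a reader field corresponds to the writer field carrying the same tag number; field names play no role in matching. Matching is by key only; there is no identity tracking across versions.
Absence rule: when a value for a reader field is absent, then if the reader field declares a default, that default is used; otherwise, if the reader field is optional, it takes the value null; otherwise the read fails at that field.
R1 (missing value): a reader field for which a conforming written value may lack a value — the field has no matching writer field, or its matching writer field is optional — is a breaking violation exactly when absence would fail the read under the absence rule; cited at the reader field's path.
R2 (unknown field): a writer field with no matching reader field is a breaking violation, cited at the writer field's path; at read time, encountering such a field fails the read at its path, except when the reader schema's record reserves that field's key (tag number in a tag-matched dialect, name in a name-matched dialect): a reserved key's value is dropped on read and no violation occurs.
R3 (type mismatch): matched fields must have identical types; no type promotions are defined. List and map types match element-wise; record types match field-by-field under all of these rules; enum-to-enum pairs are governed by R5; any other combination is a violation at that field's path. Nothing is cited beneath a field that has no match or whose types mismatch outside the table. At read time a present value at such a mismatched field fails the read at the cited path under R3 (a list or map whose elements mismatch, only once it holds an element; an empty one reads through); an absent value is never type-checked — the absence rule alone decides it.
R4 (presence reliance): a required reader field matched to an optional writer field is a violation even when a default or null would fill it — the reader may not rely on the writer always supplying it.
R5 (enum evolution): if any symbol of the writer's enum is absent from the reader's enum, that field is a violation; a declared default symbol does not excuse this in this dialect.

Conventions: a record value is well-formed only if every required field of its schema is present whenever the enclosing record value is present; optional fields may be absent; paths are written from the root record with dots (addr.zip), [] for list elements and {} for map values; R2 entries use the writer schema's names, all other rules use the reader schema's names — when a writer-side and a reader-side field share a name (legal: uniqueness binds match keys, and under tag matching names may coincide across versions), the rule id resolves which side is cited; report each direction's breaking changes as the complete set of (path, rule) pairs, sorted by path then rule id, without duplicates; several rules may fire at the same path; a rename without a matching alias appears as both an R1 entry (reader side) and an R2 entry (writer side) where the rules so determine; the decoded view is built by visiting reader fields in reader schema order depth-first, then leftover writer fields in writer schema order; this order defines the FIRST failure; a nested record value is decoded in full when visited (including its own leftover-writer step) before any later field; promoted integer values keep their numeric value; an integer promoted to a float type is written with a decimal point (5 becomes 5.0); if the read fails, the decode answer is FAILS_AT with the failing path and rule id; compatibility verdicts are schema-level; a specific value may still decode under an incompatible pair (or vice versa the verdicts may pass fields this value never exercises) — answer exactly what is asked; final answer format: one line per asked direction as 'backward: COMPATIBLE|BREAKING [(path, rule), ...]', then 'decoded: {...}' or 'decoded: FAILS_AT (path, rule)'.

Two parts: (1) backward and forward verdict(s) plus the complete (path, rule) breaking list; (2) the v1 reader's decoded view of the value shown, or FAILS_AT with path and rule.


backward: BREAKING [(addr.active, R2), (balance, R3)]; forward: BREAKING [(addr.nickname, R2), (balance, R3)]; decoded: {"kind": "FAX", "attrs": [40], "addr": null, "balance": null}

arrows below run writer -> reader for User
backward for User (reader v2, writer v1):
  writer optional, Channel -> Channel: reader kind maps from writer kind
  writer required, list<int32> -> list<int32>: reader attrs maps from writer attrs
  writer optional, Address -> Address: reader addr maps from writer addr
  writer optional, float32 -> string: reader balance maps from writer balance
  writer required, float64 -> float64: reader addr.weight maps from writer addr.latitude
  addr.nickname: no writer match
  addr.active (writer side), unknown to reader
  R2 fires at addr.active
  R3 fires at balance
  backward on User therefore BREAKING (2)
forward for User (reader v1, writer v2):
  writer optional, Channel -> Channel: reader kind maps from writer kind
  writer required, list<int32> -> list<int32>: reader attrs maps from writer attrs
  writer optional, Address -> Address: reader addr maps from writer addr
  writer optional, string -> float32: reader balance maps from writer balance
  addr.active: no writer match
  writer required, float64 -> float64: reader addr.latitude maps from writer addr.weight
  addr.nickname (writer side), unknown to reader
  R2 fires at addr.nickname
  R3 fires at balance
  forward on User therefore BREAKING (2)
decoding the User value with the v1 reader:
  kind := "FAX"
  attrs := [40]
  addr := null (absent, optional -> null)
  balance := null (absent, optional -> null)
  => decoded: {"kind": "FAX", "attrs": [40], "addr": null, "balance": null}


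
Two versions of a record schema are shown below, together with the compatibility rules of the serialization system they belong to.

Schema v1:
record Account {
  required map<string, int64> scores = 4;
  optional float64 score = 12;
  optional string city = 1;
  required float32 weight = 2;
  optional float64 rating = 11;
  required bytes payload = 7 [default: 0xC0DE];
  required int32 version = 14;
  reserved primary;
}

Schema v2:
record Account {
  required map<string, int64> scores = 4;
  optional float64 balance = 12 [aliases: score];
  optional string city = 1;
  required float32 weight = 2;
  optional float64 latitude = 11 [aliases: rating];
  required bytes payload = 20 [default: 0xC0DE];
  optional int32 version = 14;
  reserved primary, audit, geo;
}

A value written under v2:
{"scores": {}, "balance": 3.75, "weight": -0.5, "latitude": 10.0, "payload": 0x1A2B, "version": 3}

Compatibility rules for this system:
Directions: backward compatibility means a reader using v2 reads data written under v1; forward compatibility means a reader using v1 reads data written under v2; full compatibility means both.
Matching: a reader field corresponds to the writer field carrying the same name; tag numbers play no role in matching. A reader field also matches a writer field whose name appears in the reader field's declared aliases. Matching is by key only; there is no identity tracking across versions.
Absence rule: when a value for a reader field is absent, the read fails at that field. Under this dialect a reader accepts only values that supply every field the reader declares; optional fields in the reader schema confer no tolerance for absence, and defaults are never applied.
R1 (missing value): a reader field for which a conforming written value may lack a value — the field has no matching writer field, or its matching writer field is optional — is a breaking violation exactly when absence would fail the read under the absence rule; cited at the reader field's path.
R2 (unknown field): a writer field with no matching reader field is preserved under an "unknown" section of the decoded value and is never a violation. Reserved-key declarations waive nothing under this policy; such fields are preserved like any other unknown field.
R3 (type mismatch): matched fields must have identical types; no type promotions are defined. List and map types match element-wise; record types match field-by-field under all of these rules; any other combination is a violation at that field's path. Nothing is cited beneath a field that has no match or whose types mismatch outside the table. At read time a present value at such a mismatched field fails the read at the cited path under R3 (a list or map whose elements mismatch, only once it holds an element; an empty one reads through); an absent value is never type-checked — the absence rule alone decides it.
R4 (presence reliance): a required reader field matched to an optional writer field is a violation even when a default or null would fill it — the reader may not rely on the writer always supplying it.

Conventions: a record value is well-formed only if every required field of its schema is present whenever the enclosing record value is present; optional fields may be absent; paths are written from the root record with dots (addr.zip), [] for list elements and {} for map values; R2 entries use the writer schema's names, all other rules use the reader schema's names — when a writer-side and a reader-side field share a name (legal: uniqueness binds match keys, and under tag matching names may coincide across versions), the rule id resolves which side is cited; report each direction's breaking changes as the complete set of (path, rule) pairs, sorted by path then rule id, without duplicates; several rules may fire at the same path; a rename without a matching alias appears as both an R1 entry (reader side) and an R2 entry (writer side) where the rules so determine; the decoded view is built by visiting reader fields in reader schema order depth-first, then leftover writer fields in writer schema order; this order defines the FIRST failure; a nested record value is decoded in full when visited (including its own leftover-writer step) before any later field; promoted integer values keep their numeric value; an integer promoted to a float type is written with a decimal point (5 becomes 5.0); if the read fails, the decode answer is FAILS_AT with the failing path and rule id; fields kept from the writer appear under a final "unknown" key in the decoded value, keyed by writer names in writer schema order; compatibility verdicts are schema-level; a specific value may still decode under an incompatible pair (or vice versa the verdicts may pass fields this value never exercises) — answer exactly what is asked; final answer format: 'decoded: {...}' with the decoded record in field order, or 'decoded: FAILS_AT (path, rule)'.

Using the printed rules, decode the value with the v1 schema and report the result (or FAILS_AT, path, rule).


each type pair in Account: writer, then reader
decoding the Account value with the v1 reader:
  scores := {}
  read fails at score under R1 (no fill)
  => FAILS_AT (score, R1)
diffs on Account not affecting the asked answer:
  field payload in record Account: tag 7 changed to 20 -> fires no rule on Account under this dialect and leaves the result unchanged
  renamed field rating to latitude in record Account (alias rating declared on the renamed field) -> changes Account's schema-level verdicts only — the decode of this value is the same
  field version in record Account: required changed to optional -> changes Account's schema-level verdicts only — the decode of this value is the same

decoded: FAILS_AT (score, R1)


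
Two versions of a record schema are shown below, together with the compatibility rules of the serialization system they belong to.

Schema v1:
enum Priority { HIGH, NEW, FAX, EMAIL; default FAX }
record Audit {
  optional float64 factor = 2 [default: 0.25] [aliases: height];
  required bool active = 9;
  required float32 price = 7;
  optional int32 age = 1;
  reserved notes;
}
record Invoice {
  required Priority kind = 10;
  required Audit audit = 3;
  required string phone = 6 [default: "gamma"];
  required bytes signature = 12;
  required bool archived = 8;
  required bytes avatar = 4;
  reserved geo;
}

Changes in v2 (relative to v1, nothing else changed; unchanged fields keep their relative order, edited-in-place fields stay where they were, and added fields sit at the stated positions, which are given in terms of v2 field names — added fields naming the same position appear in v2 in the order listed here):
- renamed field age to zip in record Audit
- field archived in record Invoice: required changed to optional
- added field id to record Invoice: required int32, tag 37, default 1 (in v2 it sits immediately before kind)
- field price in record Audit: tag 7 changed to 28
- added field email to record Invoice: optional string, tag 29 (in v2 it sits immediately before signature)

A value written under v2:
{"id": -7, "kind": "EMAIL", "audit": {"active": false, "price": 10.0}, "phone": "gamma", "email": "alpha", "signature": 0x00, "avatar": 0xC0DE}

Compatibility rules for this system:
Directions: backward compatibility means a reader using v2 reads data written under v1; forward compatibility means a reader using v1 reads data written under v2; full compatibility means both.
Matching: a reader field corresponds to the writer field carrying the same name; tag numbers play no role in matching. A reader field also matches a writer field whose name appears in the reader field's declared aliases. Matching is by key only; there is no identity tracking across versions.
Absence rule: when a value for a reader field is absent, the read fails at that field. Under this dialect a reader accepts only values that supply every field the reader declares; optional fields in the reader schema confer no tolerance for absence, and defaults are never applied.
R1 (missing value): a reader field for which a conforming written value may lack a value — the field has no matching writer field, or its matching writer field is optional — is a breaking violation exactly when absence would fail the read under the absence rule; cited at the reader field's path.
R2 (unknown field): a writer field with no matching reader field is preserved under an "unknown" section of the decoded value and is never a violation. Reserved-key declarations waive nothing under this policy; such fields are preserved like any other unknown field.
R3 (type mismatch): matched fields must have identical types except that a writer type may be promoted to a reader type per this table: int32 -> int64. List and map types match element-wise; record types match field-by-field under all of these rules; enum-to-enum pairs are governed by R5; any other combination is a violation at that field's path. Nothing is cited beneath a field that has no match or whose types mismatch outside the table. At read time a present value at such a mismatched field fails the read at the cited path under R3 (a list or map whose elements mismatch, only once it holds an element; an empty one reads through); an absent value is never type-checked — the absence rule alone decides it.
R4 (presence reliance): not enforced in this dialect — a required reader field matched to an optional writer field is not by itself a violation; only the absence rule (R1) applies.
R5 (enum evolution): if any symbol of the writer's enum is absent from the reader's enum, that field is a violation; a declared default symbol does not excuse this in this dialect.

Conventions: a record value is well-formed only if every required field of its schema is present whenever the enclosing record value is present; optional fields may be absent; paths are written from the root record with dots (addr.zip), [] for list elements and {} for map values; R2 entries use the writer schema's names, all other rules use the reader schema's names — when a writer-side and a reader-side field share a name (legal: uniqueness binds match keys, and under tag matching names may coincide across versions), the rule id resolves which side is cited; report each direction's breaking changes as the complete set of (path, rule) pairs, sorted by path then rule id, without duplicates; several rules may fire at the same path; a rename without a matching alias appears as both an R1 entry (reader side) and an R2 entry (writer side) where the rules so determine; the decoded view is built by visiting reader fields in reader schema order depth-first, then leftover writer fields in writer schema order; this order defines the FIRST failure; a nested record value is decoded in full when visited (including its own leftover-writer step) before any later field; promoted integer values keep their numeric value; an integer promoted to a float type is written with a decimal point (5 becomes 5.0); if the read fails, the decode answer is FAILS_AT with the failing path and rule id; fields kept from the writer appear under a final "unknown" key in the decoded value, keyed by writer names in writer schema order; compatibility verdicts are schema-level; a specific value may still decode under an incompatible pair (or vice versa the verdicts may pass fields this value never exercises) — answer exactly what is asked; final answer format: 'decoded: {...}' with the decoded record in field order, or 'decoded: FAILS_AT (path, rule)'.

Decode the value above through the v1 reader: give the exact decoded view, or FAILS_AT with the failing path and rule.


in Invoice below, arrows point writer -> reader
decoding the Invoice value with the v1 reader:
  kind := "EMAIL"
  read fails at audit.factor under R1 (no fill)
  => FAILS_AT (audit.factor, R1)
ruling out the remaining Invoice differences:
  renamed field age to zip in record Audit -> a verdict-level change on Invoice — the shown value reads the same
  field archived in record Invoice: required changed to optional -> a verdict-level change on Invoice — the shown value reads the same
  added field email to record Invoice: optional string, tag 29 (in v2 it sits immediately before signature) -> a verdict-level change on Invoice — the shown value reads the same
  field price in record Audit: tag 7 changed to 28 -> triggers nothing under the printed rules; the Invoice answer is the same either way
  added field id to record Invoice: required int32, tag 37, default 1 (in v2 it sits immediately before kind) -> a verdict-level change on Invoice — the shown value reads the same

decoded: FAILS_AT (audit.factor, R1)


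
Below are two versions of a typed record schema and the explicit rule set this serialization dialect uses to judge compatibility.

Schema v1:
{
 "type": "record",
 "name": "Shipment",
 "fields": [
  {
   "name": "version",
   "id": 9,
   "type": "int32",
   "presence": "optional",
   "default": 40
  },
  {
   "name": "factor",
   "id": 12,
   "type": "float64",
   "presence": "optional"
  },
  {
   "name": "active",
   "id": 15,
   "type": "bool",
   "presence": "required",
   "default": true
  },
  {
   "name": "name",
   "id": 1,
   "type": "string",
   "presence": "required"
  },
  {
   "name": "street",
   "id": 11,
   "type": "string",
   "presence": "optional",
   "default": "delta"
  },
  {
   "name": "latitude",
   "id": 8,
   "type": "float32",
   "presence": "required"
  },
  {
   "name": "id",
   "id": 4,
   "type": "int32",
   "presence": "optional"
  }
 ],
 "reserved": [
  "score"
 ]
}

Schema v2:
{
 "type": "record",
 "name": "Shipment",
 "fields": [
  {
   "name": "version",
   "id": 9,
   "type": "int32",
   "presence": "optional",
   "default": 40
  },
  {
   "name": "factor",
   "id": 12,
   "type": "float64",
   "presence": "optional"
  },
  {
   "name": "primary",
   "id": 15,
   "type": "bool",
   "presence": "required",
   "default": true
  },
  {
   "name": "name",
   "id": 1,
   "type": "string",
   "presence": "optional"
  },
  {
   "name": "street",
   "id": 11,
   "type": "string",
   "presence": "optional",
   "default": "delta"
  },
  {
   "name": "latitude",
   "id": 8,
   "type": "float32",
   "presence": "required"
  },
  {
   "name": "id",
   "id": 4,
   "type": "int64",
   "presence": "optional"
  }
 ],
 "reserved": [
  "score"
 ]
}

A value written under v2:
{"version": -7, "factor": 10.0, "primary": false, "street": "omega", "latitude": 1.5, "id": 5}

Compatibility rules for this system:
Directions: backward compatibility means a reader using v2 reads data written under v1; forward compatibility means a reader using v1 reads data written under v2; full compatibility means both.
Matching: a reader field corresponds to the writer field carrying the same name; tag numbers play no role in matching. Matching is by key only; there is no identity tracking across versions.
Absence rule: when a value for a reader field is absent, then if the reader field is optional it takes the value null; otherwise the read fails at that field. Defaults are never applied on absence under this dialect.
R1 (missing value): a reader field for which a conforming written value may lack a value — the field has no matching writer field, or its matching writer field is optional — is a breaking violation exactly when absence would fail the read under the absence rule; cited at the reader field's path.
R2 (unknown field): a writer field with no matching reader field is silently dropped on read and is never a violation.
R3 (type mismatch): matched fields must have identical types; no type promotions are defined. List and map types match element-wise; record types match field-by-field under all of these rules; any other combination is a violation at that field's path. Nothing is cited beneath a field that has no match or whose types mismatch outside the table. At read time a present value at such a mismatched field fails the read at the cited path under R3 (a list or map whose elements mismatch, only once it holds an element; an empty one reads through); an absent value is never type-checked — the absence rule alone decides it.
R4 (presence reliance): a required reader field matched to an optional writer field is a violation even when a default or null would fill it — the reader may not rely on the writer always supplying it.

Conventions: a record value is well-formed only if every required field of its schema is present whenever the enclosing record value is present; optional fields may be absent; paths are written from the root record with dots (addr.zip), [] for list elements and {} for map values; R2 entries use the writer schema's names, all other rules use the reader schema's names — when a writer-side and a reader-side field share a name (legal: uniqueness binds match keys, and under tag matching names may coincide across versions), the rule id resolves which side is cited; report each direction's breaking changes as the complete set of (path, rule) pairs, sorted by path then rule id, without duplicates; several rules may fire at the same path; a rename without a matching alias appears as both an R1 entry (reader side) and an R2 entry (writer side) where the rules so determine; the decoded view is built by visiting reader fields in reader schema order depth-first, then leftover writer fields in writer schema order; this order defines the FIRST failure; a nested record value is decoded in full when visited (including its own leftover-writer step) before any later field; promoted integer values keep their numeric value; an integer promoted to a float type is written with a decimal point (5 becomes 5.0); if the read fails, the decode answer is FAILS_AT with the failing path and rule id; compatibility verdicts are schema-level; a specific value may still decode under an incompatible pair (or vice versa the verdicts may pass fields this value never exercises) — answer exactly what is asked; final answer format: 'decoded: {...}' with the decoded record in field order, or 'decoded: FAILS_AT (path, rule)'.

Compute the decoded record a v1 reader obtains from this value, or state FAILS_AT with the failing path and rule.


in Shipment below, arrows point writer -> reader
migrating the Shipment value to v1:
  version := -7
  factor := 10.0
  read fails at active under R1 (no fill)
  => FAILS_AT (active, R1)
the rest of the Shipment diff is inert for this question:
  field id in record Shipment: type int32 changed to int64 -> schema-level compatibility only; this Shipment value's decode is unchanged
  field name in record Shipment: required changed to optional -> schema-level compatibility only; this Shipment value's decode is unchanged

decoded: FAILS_AT (active, R1)
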